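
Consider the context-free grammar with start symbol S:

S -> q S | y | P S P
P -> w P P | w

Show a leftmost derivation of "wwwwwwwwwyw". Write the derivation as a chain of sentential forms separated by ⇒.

S ⇒ PSP ⇒ wPPSP ⇒ wwPPPSP ⇒ wwwPPPPSP ⇒ wwwwPPPSP ⇒ wwwwwPPPPSP ⇒ wwwwwwPPPSP ⇒ wwwwwwwPPSP ⇒ wwwwwwwwPSP ⇒ wwwwwwwwwSP ⇒ wwwwwwwwwyP ⇒ wwwwwwwwwyw

S ⇒ PSP   [S -> P S P]
PSP ⇒ wPPSP   [P -> w P P]
wPPSP ⇒ wwPPPSP   [P -> w P P]
wwPPPSP ⇒ wwwPPPPSP   [P -> w P P]
wwwPPPPSP ⇒ wwwwPPPSP   [P -> w]
wwwwPPPSP ⇒ wwwwwPPPPSP   [P -> w P P]
wwwwwPPPPSP ⇒ wwwwwwPPPSP   [P -> w]
wwwwwwPPPSP ⇒ wwwwwwwPPSP   [P -> w]
wwwwwwwPPSP ⇒ wwwwwwwwPSP   [P -> w]
wwwwwwwwPSP ⇒ wwwwwwwwwSP   [P -> w]
wwwwwwwwwSP ⇒ wwwwwwwwwyP   [S -> y]
wwwwwwwwwyP ⇒ wwwwwwwwwyw   [P -> w]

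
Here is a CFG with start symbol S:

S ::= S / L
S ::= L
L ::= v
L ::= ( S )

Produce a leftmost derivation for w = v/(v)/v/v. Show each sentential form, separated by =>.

S=>S/L=>S/L/L=>S/L/L/L=>L/L/L/L=>v/L/L/L=>v/(S)/L/L=>v/(L)/L/L=>v/(v)/L/L=>v/(v)/v/L=>v/(v)/v/v

S => S/L   [S ::= S / L]
S/L => S/L/L   [S ::= S / L]
S/L/L => S/L/L/L   [S ::= S / L]
S/L/L/L => L/L/L/L   [S ::= L]
L/L/L/L => v/L/L/L   [L ::= v]
v/L/L/L => v/(S)/L/L   [L ::= ( S )]
v/(S)/L/L => v/(L)/L/L   [S ::= L]
v/(L)/L/L => v/(v)/L/L   [L ::= v]
v/(v)/L/L => v/(v)/v/L   [L ::= v]
v/(v)/v/L => v/(v)/v/v   [L ::= v]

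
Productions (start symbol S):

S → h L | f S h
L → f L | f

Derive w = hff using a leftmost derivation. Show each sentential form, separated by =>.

S=>hL=>hfL=>hff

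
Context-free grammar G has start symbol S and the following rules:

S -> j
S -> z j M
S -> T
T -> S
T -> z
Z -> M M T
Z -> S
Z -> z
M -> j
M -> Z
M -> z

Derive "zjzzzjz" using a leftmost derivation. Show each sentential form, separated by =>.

S=>zjM=>zjZ=>zjMMT=>zjzMT=>zjzzT=>zjzzS=>zjzzzjM=>zjzzzjZ=>zjzzzjS=>zjzzzjT=>zjzzzjz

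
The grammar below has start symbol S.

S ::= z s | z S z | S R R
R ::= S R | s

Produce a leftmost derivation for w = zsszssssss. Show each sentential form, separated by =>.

S=>SRR=>SRRRR=>zsRRRR=>zssRRR=>zssSRRR=>zssSRRRRR=>zsszsRRRRR=>zsszssRRRR=>zsszsssRRR=>zsszssssRR=>zsszsssssR=>zsszssssss

S => SRR   [S ::= S R R]
SRR => SRRRR   [S ::= S R R]
SRRRR => zsRRRR   [S ::= z s]
zsRRRR => zssRRR   [R ::= s]
zssRRR => zssSRRR   [R ::= S R]
zssSRRR => zssSRRRRR   [S ::= S R R]
zssSRRRRR => zsszsRRRRR   [S ::= z s]
zsszsRRRRR => zsszssRRRR   [R ::= s]
zsszssRRRR => zsszsssRRR   [R ::= s]
zsszsssRRR => zsszssssRR   [R ::= s]
zsszssssRR => zsszsssssR   [R ::= s]
zsszsssssR => zsszssssss   [R ::= s]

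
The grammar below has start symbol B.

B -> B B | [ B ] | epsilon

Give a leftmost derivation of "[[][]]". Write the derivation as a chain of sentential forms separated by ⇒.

B ⇒ [B] ⇒ [BB] ⇒ [BBB] ⇒ [[B]BB] ⇒ [[]BB] ⇒ [[]BBB] ⇒ [[][B]BB] ⇒ [[][]BB] ⇒ [[][]B] ⇒ [[][]]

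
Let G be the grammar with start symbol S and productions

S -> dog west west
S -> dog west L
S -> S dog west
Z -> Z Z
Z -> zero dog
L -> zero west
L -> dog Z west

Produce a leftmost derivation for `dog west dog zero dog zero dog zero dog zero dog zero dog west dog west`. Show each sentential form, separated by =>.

S => S dog west   [S -> S dog west]
S dog west => dog west L dog west   [S -> dog west L]
dog west L dog west => dog west dog Z west dog west   [L -> dog Z west]
dog west dog Z west dog west => dog west dog Z Z west dog west   [Z -> Z Z]
dog west dog Z Z west dog west => dog west dog Z Z Z west dog west   [Z -> Z Z]
dog west dog Z Z Z west dog west => dog west dog Z Z Z Z west dog west   [Z -> Z Z]
dog west dog Z Z Z Z west dog west => dog west dog Z Z Z Z Z west dog west   [Z -> Z Z]
dog west dog Z Z Z Z Z west dog west => dog west dog zero dog Z Z Z Z west dog west   [Z -> zero dog]
dog west dog zero dog Z Z Z Z west dog west => dog west dog zero dog zero dog Z Z Z west dog west   [Z -> zero dog]
dog west dog zero dog zero dog Z Z Z west dog west => dog west dog zero dog zero dog zero dog Z Z west dog west   [Z -> zero dog]
dog west dog zero dog zero dog zero dog Z Z west dog west => dog west dog zero dog zero dog zero dog zero dog Z west dog west   [Z -> zero dog]
dog west dog zero dog zero dog zero dog zero dog Z west dog west => dog west dog zero dog zero dog zero dog zero dog zero dog west dog west   [Z -> zero dog]

S => S dog west => dog west L dog west => dog west dog Z west dog west => dog west dog Z Z west dog west => dog west dog Z Z Z west dog west => dog west dog Z Z Z Z west dog west => dog west dog Z Z Z Z Z west dog west => dog west dog zero dog Z Z Z Z west dog west => dog west dog zero dog zero dog Z Z Z west dog west => dog west dog zero dog zero dog zero dog Z Z west dog west => dog west dog zero dog zero dog zero dog zero dog Z west dog west => dog west dog zero dog zero dog zero dog zero dog zero dog west dog west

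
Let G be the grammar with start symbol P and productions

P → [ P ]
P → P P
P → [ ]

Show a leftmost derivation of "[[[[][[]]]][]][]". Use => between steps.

P => PP   [P → P P]
PP => [P]P   [P → [ P ]]
[P]P => [PP]P   [P → P P]
[PP]P => [[P]P]P   [P → [ P ]]
[[P]P]P => [[[P]]P]P   [P → [ P ]]
[[[P]]P]P => [[[PP]]P]P   [P → P P]
[[[PP]]P]P => [[[[]P]]P]P   [P → [ ]]
[[[[]P]]P]P => [[[[][P]]]P]P   [P → [ P ]]
[[[[][P]]]P]P => [[[[][[]]]]P]P   [P → [ ]]
[[[[][[]]]]P]P => [[[[][[]]]][]]P   [P → [ ]]
[[[[][[]]]][]]P => [[[[][[]]]][]][]   [P → [ ]]

P => PP => [P]P => [PP]P => [[P]P]P => [[[P]]P]P => [[[PP]]P]P => [[[[]P]]P]P => [[[[][P]]]P]P => [[[[][[]]]]P]P => [[[[][[]]]][]]P => [[[[][[]]]][]][]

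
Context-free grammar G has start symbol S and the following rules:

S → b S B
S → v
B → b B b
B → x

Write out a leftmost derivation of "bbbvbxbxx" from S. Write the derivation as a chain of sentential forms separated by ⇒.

S ⇒ bSB ⇒ bbSBB ⇒ bbbSBBB ⇒ bbbvBBB ⇒ bbbvbBbBB ⇒ bbbvbxbBB ⇒ bbbvbxbxB ⇒ bbbvbxbxx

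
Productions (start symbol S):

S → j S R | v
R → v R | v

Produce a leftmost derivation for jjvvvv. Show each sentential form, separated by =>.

S=>jSR=>jjSRR=>jjvRR=>jjvvRR=>jjvvvR=>jjvvvv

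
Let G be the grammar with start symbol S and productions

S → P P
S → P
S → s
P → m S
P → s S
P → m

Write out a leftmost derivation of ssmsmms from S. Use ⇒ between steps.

S ⇒ PP ⇒ sSP ⇒ sPP ⇒ ssSP ⇒ ssPPP ⇒ ssmSPP ⇒ ssmsPP ⇒ ssmsmP ⇒ ssmsmmS ⇒ ssmsmms

S ⇒ PP   [S → P P]
PP ⇒ sSP   [P → s S]
sSP ⇒ sPP   [S → P]
sPP ⇒ ssSP   [P → s S]
ssSP ⇒ ssPPP   [S → P P]
ssPPP ⇒ ssmSPP   [P → m S]
ssmSPP ⇒ ssmsPP   [S → s]
ssmsPP ⇒ ssmsmP   [P → m]
ssmsmP ⇒ ssmsmmS   [P → m S]
ssmsmmS ⇒ ssmsmms   [S → s]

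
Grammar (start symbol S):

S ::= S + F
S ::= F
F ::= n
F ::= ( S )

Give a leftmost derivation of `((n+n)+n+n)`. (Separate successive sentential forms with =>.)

S => F   [S ::= F]
F => (S)   [F ::= ( S )]
(S) => (S+F)   [S ::= S + F]
(S+F) => (S+F+F)   [S ::= S + F]
(S+F+F) => (F+F+F)   [S ::= F]
(F+F+F) => ((S)+F+F)   [F ::= ( S )]
((S)+F+F) => ((S+F)+F+F)   [S ::= S + F]
((S+F)+F+F) => ((F+F)+F+F)   [S ::= F]
((F+F)+F+F) => ((n+F)+F+F)   [F ::= n]
((n+F)+F+F) => ((n+n)+F+F)   [F ::= n]
((n+n)+F+F) => ((n+n)+n+F)   [F ::= n]
((n+n)+n+F) => ((n+n)+n+n)   [F ::= n]

S=>F=>(S)=>(S+F)=>(S+F+F)=>(F+F+F)=>((S)+F+F)=>((S+F)+F+F)=>((F+F)+F+F)=>((n+F)+F+F)=>((n+n)+F+F)=>((n+n)+n+F)=>((n+n)+n+n)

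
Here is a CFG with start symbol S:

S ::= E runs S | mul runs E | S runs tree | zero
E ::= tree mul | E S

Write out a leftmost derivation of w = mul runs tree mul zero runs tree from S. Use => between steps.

S => mul runs E => mul runs E S => mul runs tree mul S => mul runs tree mul S runs tree => mul runs tree mul zero runs tree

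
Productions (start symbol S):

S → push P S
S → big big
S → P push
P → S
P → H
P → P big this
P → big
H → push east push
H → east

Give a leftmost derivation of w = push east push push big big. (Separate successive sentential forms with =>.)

S => push P S => push S S => push P push S => push S push S => push P push push S => push H push push S => push east push push S => push east push push big big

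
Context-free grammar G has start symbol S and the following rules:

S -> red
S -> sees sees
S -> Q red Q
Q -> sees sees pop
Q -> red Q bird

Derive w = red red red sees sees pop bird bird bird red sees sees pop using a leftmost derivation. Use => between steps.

S => Q red Q => red Q bird red Q => red red Q bird bird red Q => red red red Q bird bird bird red Q => red red red sees sees pop bird bird bird red Q => red red red sees sees pop bird bird bird red sees sees pop

S => Q red Q   [S -> Q red Q]
Q red Q => red Q bird red Q   [Q -> red Q bird]
red Q bird red Q => red red Q bird bird red Q   [Q -> red Q bird]
red red Q bird bird red Q => red red red Q bird bird bird red Q   [Q -> red Q bird]
red red red Q bird bird bird red Q => red red red sees sees pop bird bird bird red Q   [Q -> sees sees pop]
red red red sees sees pop bird bird bird red Q => red red red sees sees pop bird bird bird red sees sees pop   [Q -> sees sees pop]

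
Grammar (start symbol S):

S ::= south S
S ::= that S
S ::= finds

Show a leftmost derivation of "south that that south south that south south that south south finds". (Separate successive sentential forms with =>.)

S => south S   [S ::= south S]
south S => south that S   [S ::= that S]
south that S => south that that S   [S ::= that S]
south that that S => south that that south S   [S ::= south S]
south that that south S => south that that south south S   [S ::= south S]
south that that south south S => south that that south south that S   [S ::= that S]
south that that south south that S => south that that south south that south S   [S ::= south S]
south that that south south that south S => south that that south south that south south S   [S ::= south S]
south that that south south that south south S => south that that south south that south south that S   [S ::= that S]
south that that south south that south south that S => south that that south south that south south that south S   [S ::= south S]
south that that south south that south south that south S => south that that south south that south south that south south S   [S ::= south S]
south that that south south that south south that south south S => south that that south south that south south that south south finds   [S ::= finds]

S => south S => south that S => south that that S => south that that south S => south that that south south S => south that that south south that S => south that that south south that south S => south that that south south that south south S => south that that south south that south south that S => south that that south south that south south that south S => south that that south south that south south that south south S => south that that south south that south south that south south finds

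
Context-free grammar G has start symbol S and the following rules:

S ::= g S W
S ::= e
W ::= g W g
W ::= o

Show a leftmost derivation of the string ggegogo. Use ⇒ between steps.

S ⇒ gSW ⇒ ggSWW ⇒ ggeWW ⇒ ggegWgW ⇒ ggegogW ⇒ ggegogo

S ⇒ gSW   [S ::= g S W]
gSW ⇒ ggSWW   [S ::= g S W]
ggSWW ⇒ ggeWW   [S ::= e]
ggeWW ⇒ ggegWgW   [W ::= g W g]
ggegWgW ⇒ ggegogW   [W ::= o]
ggegogW ⇒ ggegogo   [W ::= o]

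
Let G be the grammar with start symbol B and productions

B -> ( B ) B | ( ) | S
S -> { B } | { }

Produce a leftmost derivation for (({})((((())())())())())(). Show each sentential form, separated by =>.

B => (B)B   [B -> ( B ) B]
(B)B => ((B)B)B   [B -> ( B ) B]
((B)B)B => ((S)B)B   [B -> S]
((S)B)B => (({})B)B   [S -> { }]
(({})B)B => (({})(B)B)B   [B -> ( B ) B]
(({})(B)B)B => (({})((B)B)B)B   [B -> ( B ) B]
(({})((B)B)B)B => (({})(((B)B)B)B)B   [B -> ( B ) B]
(({})(((B)B)B)B)B => (({})((((B)B)B)B)B)B   [B -> ( B ) B]
(({})((((B)B)B)B)B)B => (({})((((())B)B)B)B)B   [B -> ( )]
(({})((((())B)B)B)B)B => (({})((((())())B)B)B)B   [B -> ( )]
(({})((((())())B)B)B)B => (({})((((())())())B)B)B   [B -> ( )]
(({})((((())())())B)B)B => (({})((((())())())())B)B   [B -> ( )]
(({})((((())())())())B)B => (({})((((())())())())())B   [B -> ( )]
(({})((((())())())())())B => (({})((((())())())())())()   [B -> ( )]

B => (B)B => ((B)B)B => ((S)B)B => (({})B)B => (({})(B)B)B => (({})((B)B)B)B => (({})(((B)B)B)B)B => (({})((((B)B)B)B)B)B => (({})((((())B)B)B)B)B => (({})((((())())B)B)B)B => (({})((((())())())B)B)B => (({})((((())())())())B)B => (({})((((())())())())())B => (({})((((())())())())())()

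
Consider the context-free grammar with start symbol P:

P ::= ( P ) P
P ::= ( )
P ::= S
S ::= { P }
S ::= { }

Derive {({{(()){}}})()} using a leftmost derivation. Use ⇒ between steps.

P⇒S⇒{P}⇒{(P)P}⇒{(S)P}⇒{({P})P}⇒{({S})P}⇒{({{P}})P}⇒{({{(P)P}})P}⇒{({{(())P}})P}⇒{({{(())S}})P}⇒{({{(()){}}})P}⇒{({{(()){}}})()}

P ⇒ S   [P ::= S]
S ⇒ {P}   [S ::= { P }]
{P} ⇒ {(P)P}   [P ::= ( P ) P]
{(P)P} ⇒ {(S)P}   [P ::= S]
{(S)P} ⇒ {({P})P}   [S ::= { P }]
{({P})P} ⇒ {({S})P}   [P ::= S]
{({S})P} ⇒ {({{P}})P}   [S ::= { P }]
{({{P}})P} ⇒ {({{(P)P}})P}   [P ::= ( P ) P]
{({{(P)P}})P} ⇒ {({{(())P}})P}   [P ::= ( )]
{({{(())P}})P} ⇒ {({{(())S}})P}   [P ::= S]
{({{(())S}})P} ⇒ {({{(()){}}})P}   [S ::= { }]
{({{(()){}}})P} ⇒ {({{(()){}}})()}   [P ::= ( )]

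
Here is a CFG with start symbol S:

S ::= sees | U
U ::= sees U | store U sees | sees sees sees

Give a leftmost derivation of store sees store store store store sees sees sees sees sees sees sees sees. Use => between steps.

S => U   [S ::= U]
U => store U sees   [U ::= store U sees]
store U sees => store sees U sees   [U ::= sees U]
store sees U sees => store sees store U sees sees   [U ::= store U sees]
store sees store U sees sees => store sees store store U sees sees sees   [U ::= store U sees]
store sees store store U sees sees sees => store sees store store store U sees sees sees sees   [U ::= store U sees]
store sees store store store U sees sees sees sees => store sees store store store store U sees sees sees sees sees   [U ::= store U sees]
store sees store store store store U sees sees sees sees sees => store sees store store store store sees sees sees sees sees sees sees sees   [U ::= sees sees sees]

S => U => store U sees => store sees U sees => store sees store U sees sees => store sees store store U sees sees sees => store sees store store store U sees sees sees sees => store sees store store store store U sees sees sees sees sees => store sees store store store store sees sees sees sees sees sees sees sees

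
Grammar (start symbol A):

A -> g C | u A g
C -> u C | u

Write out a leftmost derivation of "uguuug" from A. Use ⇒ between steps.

A ⇒ uAg ⇒ ugCg ⇒ uguCg ⇒ uguuCg ⇒ uguuug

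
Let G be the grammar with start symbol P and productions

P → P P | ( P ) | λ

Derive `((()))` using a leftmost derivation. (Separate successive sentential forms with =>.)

P=>(P)=>((P))=>(((P)))=>((()))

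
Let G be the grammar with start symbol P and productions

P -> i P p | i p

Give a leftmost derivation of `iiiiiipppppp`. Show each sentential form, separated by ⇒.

P ⇒ iPp ⇒ iiPpp ⇒ iiiPppp ⇒ iiiiPpppp ⇒ iiiiiPppppp ⇒ iiiiiipppppp

P ⇒ iPp   [P -> i P p]
iPp ⇒ iiPpp   [P -> i P p]
iiPpp ⇒ iiiPppp   [P -> i P p]
iiiPppp ⇒ iiiiPpppp   [P -> i P p]
iiiiPpppp ⇒ iiiiiPppppp   [P -> i P p]
iiiiiPppppp ⇒ iiiiiipppppp   [P -> i p]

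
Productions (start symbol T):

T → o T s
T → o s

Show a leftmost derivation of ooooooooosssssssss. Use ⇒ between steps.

T ⇒ oTs ⇒ ooTss ⇒ oooTsss ⇒ ooooTssss ⇒ oooooTsssss ⇒ ooooooTssssss ⇒ oooooooTsssssss ⇒ ooooooooTssssssss ⇒ ooooooooosssssssss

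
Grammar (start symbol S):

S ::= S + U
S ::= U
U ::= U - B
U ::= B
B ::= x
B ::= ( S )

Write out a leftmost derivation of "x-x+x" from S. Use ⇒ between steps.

S⇒S+U⇒U+U⇒U-B+U⇒B-B+U⇒x-B+U⇒x-x+U⇒x-x+B⇒x-x+x

S ⇒ S+U   [S ::= S + U]
S+U ⇒ U+U   [S ::= U]
U+U ⇒ U-B+U   [U ::= U - B]
U-B+U ⇒ B-B+U   [U ::= B]
B-B+U ⇒ x-B+U   [B ::= x]
x-B+U ⇒ x-x+U   [B ::= x]
x-x+U ⇒ x-x+B   [U ::= B]
x-x+B ⇒ x-x+x   [B ::= x]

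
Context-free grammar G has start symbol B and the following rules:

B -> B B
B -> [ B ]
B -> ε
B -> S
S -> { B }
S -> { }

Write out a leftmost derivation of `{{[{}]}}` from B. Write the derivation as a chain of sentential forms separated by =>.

B => BB   [B -> B B]
BB => SB   [B -> S]
SB => {B}B   [S -> { B }]
{B}B => {BB}B   [B -> B B]
{BB}B => {SB}B   [B -> S]
{SB}B => {{B}B}B   [S -> { B }]
{{B}B}B => {{[B]}B}B   [B -> [ B ]]
{{[B]}B}B => {{[BB]}B}B   [B -> B B]
{{[BB]}B}B => {{[SB]}B}B   [B -> S]
{{[SB]}B}B => {{[{B}B]}B}B   [S -> { B }]
{{[{B}B]}B}B => {{[{}B]}B}B   [B -> ε]
{{[{}B]}B}B => {{[{}]}B}B   [B -> ε]
{{[{}]}B}B => {{[{}]}}B   [B -> ε]
{{[{}]}}B => {{[{}]}}   [B -> ε]

B=>BB=>SB=>{B}B=>{BB}B=>{SB}B=>{{B}B}B=>{{[B]}B}B=>{{[BB]}B}B=>{{[SB]}B}B=>{{[{B}B]}B}B=>{{[{}B]}B}B=>{{[{}]}B}B=>{{[{}]}}B=>{{[{}]}}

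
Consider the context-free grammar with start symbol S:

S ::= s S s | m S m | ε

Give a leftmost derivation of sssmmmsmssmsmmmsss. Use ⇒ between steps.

S ⇒ sSs ⇒ ssSss ⇒ sssSsss ⇒ sssmSmsss ⇒ sssmmSmmsss ⇒ sssmmmSmmmsss ⇒ sssmmmsSsmmmsss ⇒ sssmmmsmSmsmmmsss ⇒ sssmmmsmsSsmsmmmsss ⇒ sssmmmsmssmsmmmsss

S ⇒ sSs   [S ::= s S s]
sSs ⇒ ssSss   [S ::= s S s]
ssSss ⇒ sssSsss   [S ::= s S s]
sssSsss ⇒ sssmSmsss   [S ::= m S m]
sssmSmsss ⇒ sssmmSmmsss   [S ::= m S m]
sssmmSmmsss ⇒ sssmmmSmmmsss   [S ::= m S m]
sssmmmSmmmsss ⇒ sssmmmsSsmmmsss   [S ::= s S s]
sssmmmsSsmmmsss ⇒ sssmmmsmSmsmmmsss   [S ::= m S m]
sssmmmsmSmsmmmsss ⇒ sssmmmsmsSsmsmmmsss   [S ::= s S s]
sssmmmsmsSsmsmmmsss ⇒ sssmmmsmssmsmmmsss   [S ::= ε]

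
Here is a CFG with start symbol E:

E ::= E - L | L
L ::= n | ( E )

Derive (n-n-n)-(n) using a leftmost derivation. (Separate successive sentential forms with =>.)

E => E-L => L-L => (E)-L => (E-L)-L => (E-L-L)-L => (L-L-L)-L => (n-L-L)-L => (n-n-L)-L => (n-n-n)-L => (n-n-n)-(E) => (n-n-n)-(L) => (n-n-n)-(n)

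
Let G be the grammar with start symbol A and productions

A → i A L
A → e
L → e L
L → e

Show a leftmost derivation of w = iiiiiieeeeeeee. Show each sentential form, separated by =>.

A => iAL   [A → i A L]
iAL => iiALL   [A → i A L]
iiALL => iiiALLL   [A → i A L]
iiiALLL => iiiiALLLL   [A → i A L]
iiiiALLLL => iiiiiALLLLL   [A → i A L]
iiiiiALLLLL => iiiiiiALLLLLL   [A → i A L]
iiiiiiALLLLLL => iiiiiieLLLLLL   [A → e]
iiiiiieLLLLLL => iiiiiieeLLLLL   [L → e]
iiiiiieeLLLLL => iiiiiieeeLLLLL   [L → e L]
iiiiiieeeLLLLL => iiiiiieeeeLLLL   [L → e]
iiiiiieeeeLLLL => iiiiiieeeeeLLL   [L → e]
iiiiiieeeeeLLL => iiiiiieeeeeeLL   [L → e]
iiiiiieeeeeeLL => iiiiiieeeeeeeL   [L → e]
iiiiiieeeeeeeL => iiiiiieeeeeeee   [L → e]

A=>iAL=>iiALL=>iiiALLL=>iiiiALLLL=>iiiiiALLLLL=>iiiiiiALLLLLL=>iiiiiieLLLLLL=>iiiiiieeLLLLL=>iiiiiieeeLLLLL=>iiiiiieeeeLLLL=>iiiiiieeeeeLLL=>iiiiiieeeeeeLL=>iiiiiieeeeeeeL=>iiiiiieeeeeeee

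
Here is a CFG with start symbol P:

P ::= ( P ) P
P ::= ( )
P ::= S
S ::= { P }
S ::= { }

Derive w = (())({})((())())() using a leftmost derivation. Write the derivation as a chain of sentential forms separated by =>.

P => (P)P => (())P => (())(P)P => (())(S)P => (())({})P => (())({})(P)P => (())({})((P)P)P => (())({})((())P)P => (())({})((())())P => (())({})((())())()

P => (P)P   [P ::= ( P ) P]
(P)P => (())P   [P ::= ( )]
(())P => (())(P)P   [P ::= ( P ) P]
(())(P)P => (())(S)P   [P ::= S]
(())(S)P => (())({})P   [S ::= { }]
(())({})P => (())({})(P)P   [P ::= ( P ) P]
(())({})(P)P => (())({})((P)P)P   [P ::= ( P ) P]
(())({})((P)P)P => (())({})((())P)P   [P ::= ( )]
(())({})((())P)P => (())({})((())())P   [P ::= ( )]
(())({})((())())P => (())({})((())())()   [P ::= ( )]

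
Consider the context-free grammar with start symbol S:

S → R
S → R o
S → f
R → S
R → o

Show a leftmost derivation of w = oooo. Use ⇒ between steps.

S ⇒ Ro   [S → R o]
Ro ⇒ So   [R → S]
So ⇒ Roo   [S → R o]
Roo ⇒ Soo   [R → S]
Soo ⇒ Rooo   [S → R o]
Rooo ⇒ oooo   [R → o]

S ⇒ Ro ⇒ So ⇒ Roo ⇒ Soo ⇒ Rooo ⇒ oooo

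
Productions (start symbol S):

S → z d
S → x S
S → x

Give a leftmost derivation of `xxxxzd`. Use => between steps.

S => xS => xxS => xxxS => xxxxS => xxxxzd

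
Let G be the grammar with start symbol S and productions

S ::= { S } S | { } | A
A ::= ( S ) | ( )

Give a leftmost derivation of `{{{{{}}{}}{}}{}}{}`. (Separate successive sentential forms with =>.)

S=>{S}S=>{{S}S}S=>{{{S}S}S}S=>{{{{S}S}S}S}S=>{{{{{}}S}S}S}S=>{{{{{}}{}}S}S}S=>{{{{{}}{}}{}}S}S=>{{{{{}}{}}{}}{}}S=>{{{{{}}{}}{}}{}}{}

S => {S}S   [S ::= { S } S]
{S}S => {{S}S}S   [S ::= { S } S]
{{S}S}S => {{{S}S}S}S   [S ::= { S } S]
{{{S}S}S}S => {{{{S}S}S}S}S   [S ::= { S } S]
{{{{S}S}S}S}S => {{{{{}}S}S}S}S   [S ::= { }]
{{{{{}}S}S}S}S => {{{{{}}{}}S}S}S   [S ::= { }]
{{{{{}}{}}S}S}S => {{{{{}}{}}{}}S}S   [S ::= { }]
{{{{{}}{}}{}}S}S => {{{{{}}{}}{}}{}}S   [S ::= { }]
{{{{{}}{}}{}}{}}S => {{{{{}}{}}{}}{}}{}   [S ::= { }]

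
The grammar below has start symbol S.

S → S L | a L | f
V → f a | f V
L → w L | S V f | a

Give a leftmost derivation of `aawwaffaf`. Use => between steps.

S => aL   [S → a L]
aL => aSVf   [L → S V f]
aSVf => aaLVf   [S → a L]
aaLVf => aawLVf   [L → w L]
aawLVf => aawwLVf   [L → w L]
aawwLVf => aawwaVf   [L → a]
aawwaVf => aawwafVf   [V → f V]
aawwafVf => aawwaffaf   [V → f a]

S => aL => aSVf => aaLVf => aawLVf => aawwLVf => aawwaVf => aawwafVf => aawwaffaf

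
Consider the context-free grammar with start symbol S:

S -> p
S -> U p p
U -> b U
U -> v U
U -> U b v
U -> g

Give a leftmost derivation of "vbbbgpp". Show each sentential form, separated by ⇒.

S⇒Upp⇒vUpp⇒vbUpp⇒vbbUpp⇒vbbbUpp⇒vbbbgpp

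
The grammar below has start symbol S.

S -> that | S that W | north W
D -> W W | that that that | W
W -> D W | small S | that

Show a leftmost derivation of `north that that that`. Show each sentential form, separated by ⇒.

S ⇒ north W ⇒ north D W ⇒ north W W W ⇒ north that W W ⇒ north that that W ⇒ north that that that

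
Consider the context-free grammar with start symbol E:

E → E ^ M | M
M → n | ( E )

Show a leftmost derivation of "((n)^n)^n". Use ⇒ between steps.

E⇒E^M⇒M^M⇒(E)^M⇒(E^M)^M⇒(M^M)^M⇒((E)^M)^M⇒((M)^M)^M⇒((n)^M)^M⇒((n)^n)^M⇒((n)^n)^n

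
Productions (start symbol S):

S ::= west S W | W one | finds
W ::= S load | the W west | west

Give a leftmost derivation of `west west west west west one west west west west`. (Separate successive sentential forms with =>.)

S => west S W => west west S W W => west west west S W W W => west west west west S W W W W => west west west west W one W W W W => west west west west west one W W W W => west west west west west one west W W W => west west west west west one west west W W => west west west west west one west west west W => west west west west west one west west west west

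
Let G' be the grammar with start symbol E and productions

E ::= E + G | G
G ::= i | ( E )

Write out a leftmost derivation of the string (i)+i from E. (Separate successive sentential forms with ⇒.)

E⇒E+G⇒G+G⇒(E)+G⇒(G)+G⇒(i)+G⇒(i)+i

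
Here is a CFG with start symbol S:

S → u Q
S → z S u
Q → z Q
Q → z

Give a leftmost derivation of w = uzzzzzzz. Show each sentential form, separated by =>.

S => uQ   [S → u Q]
uQ => uzQ   [Q → z Q]
uzQ => uzzQ   [Q → z Q]
uzzQ => uzzzQ   [Q → z Q]
uzzzQ => uzzzzQ   [Q → z Q]
uzzzzQ => uzzzzzQ   [Q → z Q]
uzzzzzQ => uzzzzzzQ   [Q → z Q]
uzzzzzzQ => uzzzzzzz   [Q → z]

S=>uQ=>uzQ=>uzzQ=>uzzzQ=>uzzzzQ=>uzzzzzQ=>uzzzzzzQ=>uzzzzzzz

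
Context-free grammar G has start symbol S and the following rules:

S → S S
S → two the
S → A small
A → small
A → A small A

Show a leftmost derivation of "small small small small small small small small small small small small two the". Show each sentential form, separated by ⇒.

S ⇒ S S ⇒ A small S ⇒ A small A small S ⇒ A small A small A small S ⇒ A small A small A small A small S ⇒ A small A small A small A small A small S ⇒ A small A small A small A small A small A small S ⇒ small small A small A small A small A small A small S ⇒ small small small small A small A small A small A small S ⇒ small small small small small small A small A small A small S ⇒ small small small small small small small small A small A small S ⇒ small small small small small small small small small small A small S ⇒ small small small small small small small small small small small small S ⇒ small small small small small small small small small small small small two the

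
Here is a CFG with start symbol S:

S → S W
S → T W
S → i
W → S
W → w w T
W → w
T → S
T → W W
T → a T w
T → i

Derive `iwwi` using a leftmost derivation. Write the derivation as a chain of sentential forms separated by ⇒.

S ⇒ TW ⇒ SW ⇒ iW ⇒ iS ⇒ iTW ⇒ iWWW ⇒ iwWW ⇒ iwwW ⇒ iwwS ⇒ iwwi

S ⇒ TW   [S → T W]
TW ⇒ SW   [T → S]
SW ⇒ iW   [S → i]
iW ⇒ iS   [W → S]
iS ⇒ iTW   [S → T W]
iTW ⇒ iWWW   [T → W W]
iWWW ⇒ iwWW   [W → w]
iwWW ⇒ iwwW   [W → w]
iwwW ⇒ iwwS   [W → S]
iwwS ⇒ iwwi   [S → i]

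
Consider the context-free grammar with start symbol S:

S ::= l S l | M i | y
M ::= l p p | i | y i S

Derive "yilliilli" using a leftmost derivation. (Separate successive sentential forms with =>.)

S => Mi   [S ::= M i]
Mi => yiSi   [M ::= y i S]
yiSi => yilSli   [S ::= l S l]
yilSli => yillSlli   [S ::= l S l]
yillSlli => yillMilli   [S ::= M i]
yillMilli => yilliilli   [M ::= i]

S => Mi => yiSi => yilSli => yillSlli => yillMilli => yilliilli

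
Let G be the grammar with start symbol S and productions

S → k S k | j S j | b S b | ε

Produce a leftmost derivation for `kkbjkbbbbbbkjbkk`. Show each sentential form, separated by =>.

S=>kSk=>kkSkk=>kkbSbkk=>kkbjSjbkk=>kkbjkSkjbkk=>kkbjkbSbkjbkk=>kkbjkbbSbbkjbkk=>kkbjkbbbSbbbkjbkk=>kkbjkbbbbbbkjbkk

S => kSk   [S → k S k]
kSk => kkSkk   [S → k S k]
kkSkk => kkbSbkk   [S → b S b]
kkbSbkk => kkbjSjbkk   [S → j S j]
kkbjSjbkk => kkbjkSkjbkk   [S → k S k]
kkbjkSkjbkk => kkbjkbSbkjbkk   [S → b S b]
kkbjkbSbkjbkk => kkbjkbbSbbkjbkk   [S → b S b]
kkbjkbbSbbkjbkk => kkbjkbbbSbbbkjbkk   [S → b S b]
kkbjkbbbSbbbkjbkk => kkbjkbbbbbbkjbkk   [S → ε]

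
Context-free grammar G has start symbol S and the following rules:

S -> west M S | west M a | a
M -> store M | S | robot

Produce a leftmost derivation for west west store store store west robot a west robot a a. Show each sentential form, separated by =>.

S => west M a => west S a => west west M S a => west west store M S a => west west store store M S a => west west store store store M S a => west west store store store S S a => west west store store store west M a S a => west west store store store west robot a S a => west west store store store west robot a west M S a => west west store store store west robot a west robot S a => west west store store store west robot a west robot a a

S => west M a   [S -> west M a]
west M a => west S a   [M -> S]
west S a => west west M S a   [S -> west M S]
west west M S a => west west store M S a   [M -> store M]
west west store M S a => west west store store M S a   [M -> store M]
west west store store M S a => west west store store store M S a   [M -> store M]
west west store store store M S a => west west store store store S S a   [M -> S]
west west store store store S S a => west west store store store west M a S a   [S -> west M a]
west west store store store west M a S a => west west store store store west robot a S a   [M -> robot]
west west store store store west robot a S a => west west store store store west robot a west M S a   [S -> west M S]
west west store store store west robot a west M S a => west west store store store west robot a west robot S a   [M -> robot]
west west store store store west robot a west robot S a => west west store store store west robot a west robot a a   [S -> a]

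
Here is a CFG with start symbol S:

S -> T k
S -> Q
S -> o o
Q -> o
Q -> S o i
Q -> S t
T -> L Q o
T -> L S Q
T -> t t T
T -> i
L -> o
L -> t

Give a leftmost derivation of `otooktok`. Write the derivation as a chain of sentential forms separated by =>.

S=>Tk=>LQok=>oQok=>oStok=>oTktok=>oLQoktok=>otQoktok=>otooktok

S => Tk   [S -> T k]
Tk => LQok   [T -> L Q o]
LQok => oQok   [L -> o]
oQok => oStok   [Q -> S t]
oStok => oTktok   [S -> T k]
oTktok => oLQoktok   [T -> L Q o]
oLQoktok => otQoktok   [L -> t]
otQoktok => otooktok   [Q -> o]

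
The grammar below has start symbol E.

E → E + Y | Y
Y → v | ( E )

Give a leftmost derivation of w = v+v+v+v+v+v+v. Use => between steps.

E => E+Y => E+Y+Y => E+Y+Y+Y => E+Y+Y+Y+Y => E+Y+Y+Y+Y+Y => E+Y+Y+Y+Y+Y+Y => Y+Y+Y+Y+Y+Y+Y => v+Y+Y+Y+Y+Y+Y => v+v+Y+Y+Y+Y+Y => v+v+v+Y+Y+Y+Y => v+v+v+v+Y+Y+Y => v+v+v+v+v+Y+Y => v+v+v+v+v+v+Y => v+v+v+v+v+v+v

E => E+Y   [E → E + Y]
E+Y => E+Y+Y   [E → E + Y]
E+Y+Y => E+Y+Y+Y   [E → E + Y]
E+Y+Y+Y => E+Y+Y+Y+Y   [E → E + Y]
E+Y+Y+Y+Y => E+Y+Y+Y+Y+Y   [E → E + Y]
E+Y+Y+Y+Y+Y => E+Y+Y+Y+Y+Y+Y   [E → E + Y]
E+Y+Y+Y+Y+Y+Y => Y+Y+Y+Y+Y+Y+Y   [E → Y]
Y+Y+Y+Y+Y+Y+Y => v+Y+Y+Y+Y+Y+Y   [Y → v]
v+Y+Y+Y+Y+Y+Y => v+v+Y+Y+Y+Y+Y   [Y → v]
v+v+Y+Y+Y+Y+Y => v+v+v+Y+Y+Y+Y   [Y → v]
v+v+v+Y+Y+Y+Y => v+v+v+v+Y+Y+Y   [Y → v]
v+v+v+v+Y+Y+Y => v+v+v+v+v+Y+Y   [Y → v]
v+v+v+v+v+Y+Y => v+v+v+v+v+v+Y   [Y → v]
v+v+v+v+v+v+Y => v+v+v+v+v+v+v   [Y → v]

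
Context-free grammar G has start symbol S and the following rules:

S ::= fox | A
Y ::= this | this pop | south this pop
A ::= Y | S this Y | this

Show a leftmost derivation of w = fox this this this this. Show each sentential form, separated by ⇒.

S ⇒ A   [S ::= A]
A ⇒ S this Y   [A ::= S this Y]
S this Y ⇒ A this Y   [S ::= A]
A this Y ⇒ S this Y this Y   [A ::= S this Y]
S this Y this Y ⇒ fox this Y this Y   [S ::= fox]
fox this Y this Y ⇒ fox this this this Y   [Y ::= this]
fox this this this Y ⇒ fox this this this this   [Y ::= this]

S ⇒ A ⇒ S this Y ⇒ A this Y ⇒ S this Y this Y ⇒ fox this Y this Y ⇒ fox this this this Y ⇒ fox this this this this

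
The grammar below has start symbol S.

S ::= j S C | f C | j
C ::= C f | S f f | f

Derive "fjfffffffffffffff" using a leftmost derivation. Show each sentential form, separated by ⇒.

S ⇒ fC ⇒ fSff ⇒ fjSCff ⇒ fjfCCff ⇒ fjfCfCff ⇒ fjfSfffCff ⇒ fjffCfffCff ⇒ fjffCffffCff ⇒ fjffSffffffCff ⇒ fjfffCffffffCff ⇒ fjffffffffffCff ⇒ fjffffffffffCfff ⇒ fjffffffffffCffff ⇒ fjfffffffffffffff

S ⇒ fC   [S ::= f C]
fC ⇒ fSff   [C ::= S f f]
fSff ⇒ fjSCff   [S ::= j S C]
fjSCff ⇒ fjfCCff   [S ::= f C]
fjfCCff ⇒ fjfCfCff   [C ::= C f]
fjfCfCff ⇒ fjfSfffCff   [C ::= S f f]
fjfSfffCff ⇒ fjffCfffCff   [S ::= f C]
fjffCfffCff ⇒ fjffCffffCff   [C ::= C f]
fjffCffffCff ⇒ fjffSffffffCff   [C ::= S f f]
fjffSffffffCff ⇒ fjfffCffffffCff   [S ::= f C]
fjfffCffffffCff ⇒ fjffffffffffCff   [C ::= f]
fjffffffffffCff ⇒ fjffffffffffCfff   [C ::= C f]
fjffffffffffCfff ⇒ fjffffffffffCffff   [C ::= C f]
fjffffffffffCffff ⇒ fjfffffffffffffff   [C ::= f]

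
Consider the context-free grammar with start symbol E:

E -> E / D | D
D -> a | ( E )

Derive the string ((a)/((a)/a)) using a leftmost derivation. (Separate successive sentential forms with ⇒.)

E ⇒ D   [E -> D]
D ⇒ (E)   [D -> ( E )]
(E) ⇒ (E/D)   [E -> E / D]
(E/D) ⇒ (D/D)   [E -> D]
(D/D) ⇒ ((E)/D)   [D -> ( E )]
((E)/D) ⇒ ((D)/D)   [E -> D]
((D)/D) ⇒ ((a)/D)   [D -> a]
((a)/D) ⇒ ((a)/(E))   [D -> ( E )]
((a)/(E)) ⇒ ((a)/(E/D))   [E -> E / D]
((a)/(E/D)) ⇒ ((a)/(D/D))   [E -> D]
((a)/(D/D)) ⇒ ((a)/((E)/D))   [D -> ( E )]
((a)/((E)/D)) ⇒ ((a)/((D)/D))   [E -> D]
((a)/((D)/D)) ⇒ ((a)/((a)/D))   [D -> a]
((a)/((a)/D)) ⇒ ((a)/((a)/a))   [D -> a]

E ⇒ D ⇒ (E) ⇒ (E/D) ⇒ (D/D) ⇒ ((E)/D) ⇒ ((D)/D) ⇒ ((a)/D) ⇒ ((a)/(E)) ⇒ ((a)/(E/D)) ⇒ ((a)/(D/D)) ⇒ ((a)/((E)/D)) ⇒ ((a)/((D)/D)) ⇒ ((a)/((a)/D)) ⇒ ((a)/((a)/a))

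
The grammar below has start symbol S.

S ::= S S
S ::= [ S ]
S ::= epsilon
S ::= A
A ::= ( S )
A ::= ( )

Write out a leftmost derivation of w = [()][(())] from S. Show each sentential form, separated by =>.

S => SS => [S]S => [A]S => [()]S => [()][S] => [()][A] => [()][(S)] => [()][(A)] => [()][((S))] => [()][(())]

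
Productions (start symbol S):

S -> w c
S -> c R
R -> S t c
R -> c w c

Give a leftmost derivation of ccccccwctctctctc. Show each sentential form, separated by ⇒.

S⇒cR⇒cStc⇒ccRtc⇒ccStctc⇒cccRtctc⇒cccStctctc⇒ccccRtctctc⇒ccccStctctctc⇒cccccRtctctctc⇒ccccccwctctctctc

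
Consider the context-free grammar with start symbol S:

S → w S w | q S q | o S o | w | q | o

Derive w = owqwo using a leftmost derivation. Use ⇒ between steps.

S ⇒ oSo   [S → o S o]
oSo ⇒ owSwo   [S → w S w]
owSwo ⇒ owqwo   [S → q]

S ⇒ oSo ⇒ owSwo ⇒ owqwo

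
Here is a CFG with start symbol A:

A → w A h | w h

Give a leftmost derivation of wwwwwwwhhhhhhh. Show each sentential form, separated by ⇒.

A ⇒ wAh ⇒ wwAhh ⇒ wwwAhhh ⇒ wwwwAhhhh ⇒ wwwwwAhhhhh ⇒ wwwwwwAhhhhhh ⇒ wwwwwwwhhhhhhh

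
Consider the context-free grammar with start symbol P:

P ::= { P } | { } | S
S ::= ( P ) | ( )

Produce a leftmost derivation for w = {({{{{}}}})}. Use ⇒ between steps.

P ⇒ {P}   [P ::= { P }]
{P} ⇒ {S}   [P ::= S]
{S} ⇒ {(P)}   [S ::= ( P )]
{(P)} ⇒ {({P})}   [P ::= { P }]
{({P})} ⇒ {({{P}})}   [P ::= { P }]
{({{P}})} ⇒ {({{{P}}})}   [P ::= { P }]
{({{{P}}})} ⇒ {({{{{}}}})}   [P ::= { }]

P ⇒ {P} ⇒ {S} ⇒ {(P)} ⇒ {({P})} ⇒ {({{P}})} ⇒ {({{{P}}})} ⇒ {({{{{}}}})}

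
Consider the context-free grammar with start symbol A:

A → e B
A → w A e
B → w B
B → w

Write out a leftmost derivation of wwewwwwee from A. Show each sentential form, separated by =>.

A => wAe => wwAee => wweBee => wwewBee => wwewwBee => wwewwwBee => wwewwwwee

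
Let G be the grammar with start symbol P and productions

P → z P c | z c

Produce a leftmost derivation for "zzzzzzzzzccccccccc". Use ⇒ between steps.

P ⇒ zPc ⇒ zzPcc ⇒ zzzPccc ⇒ zzzzPcccc ⇒ zzzzzPccccc ⇒ zzzzzzPcccccc ⇒ zzzzzzzPccccccc ⇒ zzzzzzzzPcccccccc ⇒ zzzzzzzzzccccccccc

P ⇒ zPc   [P → z P c]
zPc ⇒ zzPcc   [P → z P c]
zzPcc ⇒ zzzPccc   [P → z P c]
zzzPccc ⇒ zzzzPcccc   [P → z P c]
zzzzPcccc ⇒ zzzzzPccccc   [P → z P c]
zzzzzPccccc ⇒ zzzzzzPcccccc   [P → z P c]
zzzzzzPcccccc ⇒ zzzzzzzPccccccc   [P → z P c]
zzzzzzzPccccccc ⇒ zzzzzzzzPcccccccc   [P → z P c]
zzzzzzzzPcccccccc ⇒ zzzzzzzzzccccccccc   [P → z c]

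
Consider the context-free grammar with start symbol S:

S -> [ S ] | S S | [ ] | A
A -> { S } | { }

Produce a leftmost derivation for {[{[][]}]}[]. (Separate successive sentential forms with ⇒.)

S ⇒ SS ⇒ AS ⇒ {S}S ⇒ {[S]}S ⇒ {[A]}S ⇒ {[{S}]}S ⇒ {[{SS}]}S ⇒ {[{[]S}]}S ⇒ {[{[][]}]}S ⇒ {[{[][]}]}[]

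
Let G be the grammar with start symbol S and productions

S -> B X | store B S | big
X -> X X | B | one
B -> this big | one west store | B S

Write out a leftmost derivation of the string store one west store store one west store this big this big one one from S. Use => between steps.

S => store B S => store one west store S => store one west store store B S => store one west store store one west store S => store one west store store one west store B X => store one west store store one west store this big X => store one west store store one west store this big X X => store one west store store one west store this big B X => store one west store store one west store this big this big X => store one west store store one west store this big this big X X => store one west store store one west store this big this big one X => store one west store store one west store this big this big one one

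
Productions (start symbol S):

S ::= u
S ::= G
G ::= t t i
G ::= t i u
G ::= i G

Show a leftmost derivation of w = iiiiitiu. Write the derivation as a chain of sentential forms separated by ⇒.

S ⇒ G   [S ::= G]
G ⇒ iG   [G ::= i G]
iG ⇒ iiG   [G ::= i G]
iiG ⇒ iiiG   [G ::= i G]
iiiG ⇒ iiiiG   [G ::= i G]
iiiiG ⇒ iiiiiG   [G ::= i G]
iiiiiG ⇒ iiiiitiu   [G ::= t i u]

S⇒G⇒iG⇒iiG⇒iiiG⇒iiiiG⇒iiiiiG⇒iiiiitiu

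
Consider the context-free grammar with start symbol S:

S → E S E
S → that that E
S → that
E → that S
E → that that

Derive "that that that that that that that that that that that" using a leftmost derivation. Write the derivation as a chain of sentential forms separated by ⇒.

S ⇒ E S E ⇒ that S S E ⇒ that that that E S E ⇒ that that that that that S E ⇒ that that that that that that E ⇒ that that that that that that that S ⇒ that that that that that that that that that E ⇒ that that that that that that that that that that that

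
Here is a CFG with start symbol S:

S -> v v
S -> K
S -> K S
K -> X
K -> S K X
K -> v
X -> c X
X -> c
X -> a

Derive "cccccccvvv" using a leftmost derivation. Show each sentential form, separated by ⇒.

S⇒KS⇒XS⇒cXS⇒ccXS⇒cccXS⇒ccccXS⇒cccccXS⇒ccccccXS⇒cccccccS⇒cccccccKS⇒cccccccvS⇒cccccccvvv

S ⇒ KS   [S -> K S]
KS ⇒ XS   [K -> X]
XS ⇒ cXS   [X -> c X]
cXS ⇒ ccXS   [X -> c X]
ccXS ⇒ cccXS   [X -> c X]
cccXS ⇒ ccccXS   [X -> c X]
ccccXS ⇒ cccccXS   [X -> c X]
cccccXS ⇒ ccccccXS   [X -> c X]
ccccccXS ⇒ cccccccS   [X -> c]
cccccccS ⇒ cccccccKS   [S -> K S]
cccccccKS ⇒ cccccccvS   [K -> v]
cccccccvS ⇒ cccccccvvv   [S -> v v]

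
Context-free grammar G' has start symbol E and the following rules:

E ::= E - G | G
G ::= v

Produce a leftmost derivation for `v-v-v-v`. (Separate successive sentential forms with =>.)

E => E-G => E-G-G => E-G-G-G => G-G-G-G => v-G-G-G => v-v-G-G => v-v-v-G => v-v-v-v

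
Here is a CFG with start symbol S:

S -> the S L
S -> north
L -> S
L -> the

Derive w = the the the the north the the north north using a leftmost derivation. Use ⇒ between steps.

S ⇒ the S L ⇒ the the S L L ⇒ the the the S L L L ⇒ the the the the S L L L L ⇒ the the the the north L L L L ⇒ the the the the north the L L L ⇒ the the the the north the the L L ⇒ the the the the north the the S L ⇒ the the the the north the the north L ⇒ the the the the north the the north S ⇒ the the the the north the the north north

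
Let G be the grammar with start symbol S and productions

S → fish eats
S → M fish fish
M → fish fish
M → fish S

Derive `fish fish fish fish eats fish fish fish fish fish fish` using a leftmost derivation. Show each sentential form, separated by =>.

S => M fish fish => fish S fish fish => fish M fish fish fish fish => fish fish S fish fish fish fish => fish fish M fish fish fish fish fish fish => fish fish fish S fish fish fish fish fish fish => fish fish fish fish eats fish fish fish fish fish fish

S => M fish fish   [S → M fish fish]
M fish fish => fish S fish fish   [M → fish S]
fish S fish fish => fish M fish fish fish fish   [S → M fish fish]
fish M fish fish fish fish => fish fish S fish fish fish fish   [M → fish S]
fish fish S fish fish fish fish => fish fish M fish fish fish fish fish fish   [S → M fish fish]
fish fish M fish fish fish fish fish fish => fish fish fish S fish fish fish fish fish fish   [M → fish S]
fish fish fish S fish fish fish fish fish fish => fish fish fish fish eats fish fish fish fish fish fish   [S → fish eats]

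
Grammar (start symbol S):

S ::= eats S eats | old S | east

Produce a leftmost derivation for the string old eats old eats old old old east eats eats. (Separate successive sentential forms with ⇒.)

S ⇒ old S   [S ::= old S]
old S ⇒ old eats S eats   [S ::= eats S eats]
old eats S eats ⇒ old eats old S eats   [S ::= old S]
old eats old S eats ⇒ old eats old eats S eats eats   [S ::= eats S eats]
old eats old eats S eats eats ⇒ old eats old eats old S eats eats   [S ::= old S]
old eats old eats old S eats eats ⇒ old eats old eats old old S eats eats   [S ::= old S]
old eats old eats old old S eats eats ⇒ old eats old eats old old old S eats eats   [S ::= old S]
old eats old eats old old old S eats eats ⇒ old eats old eats old old old east eats eats   [S ::= east]

S ⇒ old S ⇒ old eats S eats ⇒ old eats old S eats ⇒ old eats old eats S eats eats ⇒ old eats old eats old S eats eats ⇒ old eats old eats old old S eats eats ⇒ old eats old eats old old old S eats eats ⇒ old eats old eats old old old east eats eats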